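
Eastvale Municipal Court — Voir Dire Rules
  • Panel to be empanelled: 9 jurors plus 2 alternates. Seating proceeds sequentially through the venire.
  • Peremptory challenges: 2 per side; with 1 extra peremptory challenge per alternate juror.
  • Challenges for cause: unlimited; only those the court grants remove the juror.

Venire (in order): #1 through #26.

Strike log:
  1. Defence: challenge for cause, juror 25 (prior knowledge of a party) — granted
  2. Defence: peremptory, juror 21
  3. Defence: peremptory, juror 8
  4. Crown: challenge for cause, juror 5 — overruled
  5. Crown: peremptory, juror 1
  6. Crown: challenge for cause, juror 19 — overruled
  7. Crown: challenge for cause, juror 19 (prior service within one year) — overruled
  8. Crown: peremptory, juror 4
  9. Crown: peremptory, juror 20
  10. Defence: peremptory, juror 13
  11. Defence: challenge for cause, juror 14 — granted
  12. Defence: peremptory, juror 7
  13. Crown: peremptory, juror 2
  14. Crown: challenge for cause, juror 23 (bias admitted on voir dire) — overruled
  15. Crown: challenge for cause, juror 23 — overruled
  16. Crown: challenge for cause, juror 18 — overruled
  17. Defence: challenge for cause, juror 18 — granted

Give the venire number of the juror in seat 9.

Removed: #1, #2, #4, #7, #8, #13, #14, #18, #20, #21, #25. (#5, #19, #23 stay — for-cause denied.)
Seating in order: seats 1–9 → #3, #5, #6, #9, #10, #11, #12, #15, #16; alternates → #17, #19.
So seat 9 is #16.

16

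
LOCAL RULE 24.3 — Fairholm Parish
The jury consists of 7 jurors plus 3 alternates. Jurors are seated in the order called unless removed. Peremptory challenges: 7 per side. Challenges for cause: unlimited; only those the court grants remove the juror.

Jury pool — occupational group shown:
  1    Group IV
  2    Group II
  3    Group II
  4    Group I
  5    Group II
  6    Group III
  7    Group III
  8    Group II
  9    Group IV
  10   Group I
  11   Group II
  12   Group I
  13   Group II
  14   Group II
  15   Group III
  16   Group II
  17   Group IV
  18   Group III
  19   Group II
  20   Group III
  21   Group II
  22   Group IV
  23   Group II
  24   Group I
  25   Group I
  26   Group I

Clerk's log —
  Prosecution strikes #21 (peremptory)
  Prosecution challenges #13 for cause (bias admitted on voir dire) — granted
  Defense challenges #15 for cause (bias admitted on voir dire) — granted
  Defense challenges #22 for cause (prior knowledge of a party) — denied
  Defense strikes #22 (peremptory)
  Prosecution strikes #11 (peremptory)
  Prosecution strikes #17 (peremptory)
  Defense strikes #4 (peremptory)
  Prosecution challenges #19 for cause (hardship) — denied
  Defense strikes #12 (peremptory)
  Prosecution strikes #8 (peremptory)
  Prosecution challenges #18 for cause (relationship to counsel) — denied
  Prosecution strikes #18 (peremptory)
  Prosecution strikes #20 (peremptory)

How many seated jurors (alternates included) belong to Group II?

5

Removed: #4, #8, #11, #12, #13, #15, #17, #18, #20, #21, #22.
Seated (10 incl. alternates): #1, #2, #3, #5, #6, #7, #9, #10, #14, #16.
Of those, in Group II: #2, #3, #5, #14, #16 → 5.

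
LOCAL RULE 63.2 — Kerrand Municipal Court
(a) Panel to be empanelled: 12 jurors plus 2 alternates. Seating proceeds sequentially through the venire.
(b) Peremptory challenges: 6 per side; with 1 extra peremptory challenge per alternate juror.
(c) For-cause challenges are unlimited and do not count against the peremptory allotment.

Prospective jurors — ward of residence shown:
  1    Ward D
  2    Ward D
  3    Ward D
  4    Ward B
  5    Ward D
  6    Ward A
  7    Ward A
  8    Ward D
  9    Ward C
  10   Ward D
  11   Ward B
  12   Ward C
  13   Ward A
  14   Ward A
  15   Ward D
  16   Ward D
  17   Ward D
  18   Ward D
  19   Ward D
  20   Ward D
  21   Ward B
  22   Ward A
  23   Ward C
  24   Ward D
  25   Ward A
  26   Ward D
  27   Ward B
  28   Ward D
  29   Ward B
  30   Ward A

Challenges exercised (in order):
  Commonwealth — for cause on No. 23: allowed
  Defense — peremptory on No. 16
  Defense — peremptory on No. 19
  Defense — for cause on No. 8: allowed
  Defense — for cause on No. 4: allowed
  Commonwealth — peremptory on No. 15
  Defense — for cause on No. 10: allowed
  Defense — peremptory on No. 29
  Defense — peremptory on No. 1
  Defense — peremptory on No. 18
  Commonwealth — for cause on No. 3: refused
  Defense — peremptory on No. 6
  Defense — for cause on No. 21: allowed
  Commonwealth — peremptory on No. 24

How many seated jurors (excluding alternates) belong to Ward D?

5

Removed: #1, #4, #6, #8, #10, #15, #16, #18, #19, #21, #23, #24, #29.
Seated jurors 1–12: #2, #3, #5, #7, #9, #11, #12, #13, #14, #17, #20, #22 (alternates #25, #26 not counted).
Of those, in Ward D: #2, #3, #5, #17, #20 → 5.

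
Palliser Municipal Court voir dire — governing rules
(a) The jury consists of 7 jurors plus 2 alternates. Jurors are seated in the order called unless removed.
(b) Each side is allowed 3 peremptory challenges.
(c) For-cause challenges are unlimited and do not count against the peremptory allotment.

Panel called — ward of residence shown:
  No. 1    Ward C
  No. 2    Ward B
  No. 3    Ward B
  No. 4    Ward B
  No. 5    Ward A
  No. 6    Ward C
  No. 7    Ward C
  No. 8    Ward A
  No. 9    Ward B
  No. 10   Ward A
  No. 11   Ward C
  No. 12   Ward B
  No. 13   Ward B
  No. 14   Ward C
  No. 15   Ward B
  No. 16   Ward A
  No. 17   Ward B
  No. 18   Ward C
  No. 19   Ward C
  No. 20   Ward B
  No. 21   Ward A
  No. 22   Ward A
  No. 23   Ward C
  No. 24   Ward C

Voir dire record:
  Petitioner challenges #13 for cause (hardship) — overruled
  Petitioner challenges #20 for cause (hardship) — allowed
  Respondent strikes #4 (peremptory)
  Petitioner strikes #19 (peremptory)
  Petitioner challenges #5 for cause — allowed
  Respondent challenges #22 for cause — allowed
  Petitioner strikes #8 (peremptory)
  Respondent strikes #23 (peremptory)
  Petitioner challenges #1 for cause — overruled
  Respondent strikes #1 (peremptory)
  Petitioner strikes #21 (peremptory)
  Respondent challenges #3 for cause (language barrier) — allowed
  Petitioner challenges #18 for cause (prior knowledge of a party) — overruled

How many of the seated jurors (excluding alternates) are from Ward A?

1

Removed: #1, #3, #4, #5, #8, #19, #20, #21, #22, #23.
Seated jurors 1–7: #2, #6, #7, #9, #10, #11, #12 (alternates #13, #14 not counted).
Of those, in Ward A: #10 → 1.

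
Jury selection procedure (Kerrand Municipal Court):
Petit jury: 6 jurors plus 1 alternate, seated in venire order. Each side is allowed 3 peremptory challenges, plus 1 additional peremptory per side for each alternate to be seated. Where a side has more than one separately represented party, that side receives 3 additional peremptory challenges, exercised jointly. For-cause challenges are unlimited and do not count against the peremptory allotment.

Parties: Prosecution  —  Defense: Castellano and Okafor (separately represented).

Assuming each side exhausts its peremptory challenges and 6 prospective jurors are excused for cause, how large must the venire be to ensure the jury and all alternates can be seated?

24

Seats to fill: 6 + 1 alternates = 7.
Peremptories — Prosecution: 3 + 1×1 = 4; Defense: 3 + 1×1 + 3 = 7; total 11.
For-cause removals: 6.
Minimum venire: 7 + 11 + 6 = 24.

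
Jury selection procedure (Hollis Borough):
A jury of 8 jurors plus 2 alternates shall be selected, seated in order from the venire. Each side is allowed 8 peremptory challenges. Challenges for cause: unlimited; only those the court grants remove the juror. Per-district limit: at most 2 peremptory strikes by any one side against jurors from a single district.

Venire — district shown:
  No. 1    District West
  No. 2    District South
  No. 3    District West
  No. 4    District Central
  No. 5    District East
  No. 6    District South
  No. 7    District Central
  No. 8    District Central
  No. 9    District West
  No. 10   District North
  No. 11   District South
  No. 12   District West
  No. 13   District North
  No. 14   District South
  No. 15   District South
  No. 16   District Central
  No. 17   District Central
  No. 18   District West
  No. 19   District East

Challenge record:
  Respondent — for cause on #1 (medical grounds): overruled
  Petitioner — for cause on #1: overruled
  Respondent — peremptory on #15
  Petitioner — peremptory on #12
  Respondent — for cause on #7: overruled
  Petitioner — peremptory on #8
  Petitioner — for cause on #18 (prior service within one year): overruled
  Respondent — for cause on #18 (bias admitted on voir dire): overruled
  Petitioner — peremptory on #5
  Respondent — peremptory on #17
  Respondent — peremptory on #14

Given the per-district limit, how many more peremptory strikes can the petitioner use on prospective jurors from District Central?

1

Petitioner peremptories so far: #12, #8, #5 — 3 of 8 used, 5 left overall.
Against District Central: #8 — 1 used; per-district cap 2 leaves 1.
Binding limit: min(5, 1) = 1.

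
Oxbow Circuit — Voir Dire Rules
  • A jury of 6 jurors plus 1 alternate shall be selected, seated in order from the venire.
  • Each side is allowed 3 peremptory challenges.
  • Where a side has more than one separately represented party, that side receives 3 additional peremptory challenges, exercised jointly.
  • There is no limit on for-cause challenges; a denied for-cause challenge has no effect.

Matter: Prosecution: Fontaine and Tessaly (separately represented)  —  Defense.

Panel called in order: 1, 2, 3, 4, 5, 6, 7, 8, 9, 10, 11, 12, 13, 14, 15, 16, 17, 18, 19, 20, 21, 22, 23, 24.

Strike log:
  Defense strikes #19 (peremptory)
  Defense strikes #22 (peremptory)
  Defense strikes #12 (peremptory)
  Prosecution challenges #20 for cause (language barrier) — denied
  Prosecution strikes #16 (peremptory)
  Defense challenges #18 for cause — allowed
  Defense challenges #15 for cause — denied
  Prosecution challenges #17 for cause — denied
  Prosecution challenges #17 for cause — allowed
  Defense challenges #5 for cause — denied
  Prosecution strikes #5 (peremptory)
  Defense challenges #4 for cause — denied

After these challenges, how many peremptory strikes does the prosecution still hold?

4

Prosecution allotment: 3 base + 3 multi-party = 6.
Prosecution peremptories used: #16, #5 — 2 (for-cause on #20, #17, #17 don't count).
Remaining: 6 − 2 = 4.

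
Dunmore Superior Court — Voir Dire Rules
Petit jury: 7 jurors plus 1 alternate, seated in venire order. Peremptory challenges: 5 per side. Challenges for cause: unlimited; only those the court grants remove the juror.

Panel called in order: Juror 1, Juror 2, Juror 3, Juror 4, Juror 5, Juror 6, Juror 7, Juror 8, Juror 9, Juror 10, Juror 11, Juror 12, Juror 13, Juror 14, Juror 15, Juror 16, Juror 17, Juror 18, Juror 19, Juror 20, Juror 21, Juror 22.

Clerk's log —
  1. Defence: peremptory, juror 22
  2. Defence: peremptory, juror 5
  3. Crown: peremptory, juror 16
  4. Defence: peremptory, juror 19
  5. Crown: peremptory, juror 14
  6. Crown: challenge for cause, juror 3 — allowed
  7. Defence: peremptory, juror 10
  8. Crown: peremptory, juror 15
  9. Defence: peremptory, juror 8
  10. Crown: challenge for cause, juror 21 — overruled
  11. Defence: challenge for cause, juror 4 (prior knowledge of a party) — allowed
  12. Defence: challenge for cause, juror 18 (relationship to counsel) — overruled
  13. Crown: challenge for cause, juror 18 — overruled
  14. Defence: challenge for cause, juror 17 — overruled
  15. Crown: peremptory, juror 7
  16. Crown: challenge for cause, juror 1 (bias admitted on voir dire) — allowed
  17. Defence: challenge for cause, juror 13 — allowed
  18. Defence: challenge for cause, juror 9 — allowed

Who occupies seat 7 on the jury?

Removed: #1, #3, #4, #5, #7, #8, #9, #10, #13, #14, #15, #16, #19, #22. (#17, #18, #21 stay — for-cause denied.)
Seating in order: seats 1–7 → #2, #6, #11, #12, #17, #18, #20; alternates → #21.
So seat 7 is #20.

20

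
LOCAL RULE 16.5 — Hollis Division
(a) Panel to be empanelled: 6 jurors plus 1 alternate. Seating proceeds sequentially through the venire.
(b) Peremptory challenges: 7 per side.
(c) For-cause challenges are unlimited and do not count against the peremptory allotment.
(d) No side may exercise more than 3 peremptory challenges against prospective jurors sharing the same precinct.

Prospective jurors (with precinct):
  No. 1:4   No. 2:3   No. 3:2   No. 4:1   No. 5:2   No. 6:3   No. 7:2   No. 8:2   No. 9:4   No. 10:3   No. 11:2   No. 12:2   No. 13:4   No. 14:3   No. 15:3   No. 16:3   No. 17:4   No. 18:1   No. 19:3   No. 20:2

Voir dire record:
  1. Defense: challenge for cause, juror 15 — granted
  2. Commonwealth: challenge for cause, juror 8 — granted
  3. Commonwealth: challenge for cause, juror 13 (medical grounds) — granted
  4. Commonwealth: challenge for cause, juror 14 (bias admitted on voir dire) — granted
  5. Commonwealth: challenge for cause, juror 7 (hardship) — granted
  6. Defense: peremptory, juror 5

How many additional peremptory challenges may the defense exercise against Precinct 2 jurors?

Defense peremptories so far: #5 — 1 of 7 used, 6 left overall.
Against Precinct 2: #5 — 1 used; per-precinct cap 3 leaves 2.
Binding limit: min(6, 2) = 2.

2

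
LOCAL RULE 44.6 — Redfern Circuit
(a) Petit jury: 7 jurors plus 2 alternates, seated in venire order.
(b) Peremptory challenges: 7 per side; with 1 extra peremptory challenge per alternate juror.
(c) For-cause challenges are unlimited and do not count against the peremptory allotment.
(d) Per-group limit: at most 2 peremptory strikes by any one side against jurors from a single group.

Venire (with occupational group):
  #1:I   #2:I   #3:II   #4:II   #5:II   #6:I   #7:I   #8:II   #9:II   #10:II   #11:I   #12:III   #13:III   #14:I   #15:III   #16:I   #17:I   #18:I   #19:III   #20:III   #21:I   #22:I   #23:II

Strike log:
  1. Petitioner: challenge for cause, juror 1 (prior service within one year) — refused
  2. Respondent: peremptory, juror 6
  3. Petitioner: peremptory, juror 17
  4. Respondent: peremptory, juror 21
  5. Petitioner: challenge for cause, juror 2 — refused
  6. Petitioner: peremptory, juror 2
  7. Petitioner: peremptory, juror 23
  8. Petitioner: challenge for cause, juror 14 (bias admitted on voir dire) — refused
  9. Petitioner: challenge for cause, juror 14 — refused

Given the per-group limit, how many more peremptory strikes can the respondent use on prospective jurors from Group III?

2

Respondent peremptories so far: #6, #21 — 2 of 9 used, 7 left overall.
Against Group III: none yet — per-group cap 2 leaves 2.
Binding limit: min(7, 2) = 2.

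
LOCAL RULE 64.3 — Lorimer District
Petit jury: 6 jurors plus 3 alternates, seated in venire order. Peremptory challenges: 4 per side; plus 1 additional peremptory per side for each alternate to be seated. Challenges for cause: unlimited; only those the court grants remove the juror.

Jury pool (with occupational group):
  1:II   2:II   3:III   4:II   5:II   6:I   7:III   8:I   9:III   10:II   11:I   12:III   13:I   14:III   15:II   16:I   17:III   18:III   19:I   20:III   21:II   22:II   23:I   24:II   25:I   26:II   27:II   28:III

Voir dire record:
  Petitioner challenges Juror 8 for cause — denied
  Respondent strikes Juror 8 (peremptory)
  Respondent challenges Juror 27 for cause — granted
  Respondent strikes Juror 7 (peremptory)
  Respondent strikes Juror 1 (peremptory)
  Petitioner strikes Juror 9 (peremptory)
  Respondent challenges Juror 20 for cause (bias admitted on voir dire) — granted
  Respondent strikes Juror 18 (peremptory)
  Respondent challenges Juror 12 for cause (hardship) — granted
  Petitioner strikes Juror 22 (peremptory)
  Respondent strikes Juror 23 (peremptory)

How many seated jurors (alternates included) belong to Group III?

2

Removed: #1, #7, #8, #9, #12, #18, #20, #22, #23, #27.
Seated (9 incl. alternates): #2, #3, #4, #5, #6, #10, #11, #13, #14.
Of those, in Group III: #3, #14 → 2.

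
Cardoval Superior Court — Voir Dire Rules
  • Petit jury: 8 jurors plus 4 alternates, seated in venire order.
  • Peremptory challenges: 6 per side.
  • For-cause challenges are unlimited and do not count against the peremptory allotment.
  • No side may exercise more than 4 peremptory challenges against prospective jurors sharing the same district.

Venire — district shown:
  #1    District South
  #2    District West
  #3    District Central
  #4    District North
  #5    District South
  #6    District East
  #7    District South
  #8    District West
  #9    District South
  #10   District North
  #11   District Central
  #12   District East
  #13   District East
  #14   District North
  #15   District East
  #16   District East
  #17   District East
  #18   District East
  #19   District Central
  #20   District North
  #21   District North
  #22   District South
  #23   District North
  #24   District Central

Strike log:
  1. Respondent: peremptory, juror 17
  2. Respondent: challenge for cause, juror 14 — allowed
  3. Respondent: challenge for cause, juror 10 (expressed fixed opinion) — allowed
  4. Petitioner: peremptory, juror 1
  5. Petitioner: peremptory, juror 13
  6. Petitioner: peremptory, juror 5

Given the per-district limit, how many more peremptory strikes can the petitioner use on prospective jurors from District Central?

Petitioner peremptories so far: #1, #13, #5 — 3 of 6 used, 3 left overall.
Against District Central: none yet — per-district cap 4 leaves 4.
Binding limit: min(3, 4) = 3.

3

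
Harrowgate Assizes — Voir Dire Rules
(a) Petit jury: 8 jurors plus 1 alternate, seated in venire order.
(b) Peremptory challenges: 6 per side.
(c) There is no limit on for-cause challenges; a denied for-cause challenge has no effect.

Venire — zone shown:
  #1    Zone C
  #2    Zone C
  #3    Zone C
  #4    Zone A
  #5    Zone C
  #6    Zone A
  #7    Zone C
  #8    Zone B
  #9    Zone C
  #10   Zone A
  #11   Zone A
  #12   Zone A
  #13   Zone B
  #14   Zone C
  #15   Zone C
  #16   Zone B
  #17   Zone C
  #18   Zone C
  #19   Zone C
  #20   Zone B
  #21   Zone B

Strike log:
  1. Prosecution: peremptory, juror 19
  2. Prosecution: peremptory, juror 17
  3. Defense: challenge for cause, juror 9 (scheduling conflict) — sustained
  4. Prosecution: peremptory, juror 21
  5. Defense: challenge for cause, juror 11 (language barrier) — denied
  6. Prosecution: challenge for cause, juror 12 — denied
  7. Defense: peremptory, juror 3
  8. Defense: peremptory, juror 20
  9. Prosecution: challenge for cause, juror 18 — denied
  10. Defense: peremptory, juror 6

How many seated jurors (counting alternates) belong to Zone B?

Removed: #3, #6, #9, #17, #19, #20, #21.
Seated (9 incl. alternates): #1, #2, #4, #5, #7, #8, #10, #11, #12.
Of those, in Zone B: #8 → 1.

1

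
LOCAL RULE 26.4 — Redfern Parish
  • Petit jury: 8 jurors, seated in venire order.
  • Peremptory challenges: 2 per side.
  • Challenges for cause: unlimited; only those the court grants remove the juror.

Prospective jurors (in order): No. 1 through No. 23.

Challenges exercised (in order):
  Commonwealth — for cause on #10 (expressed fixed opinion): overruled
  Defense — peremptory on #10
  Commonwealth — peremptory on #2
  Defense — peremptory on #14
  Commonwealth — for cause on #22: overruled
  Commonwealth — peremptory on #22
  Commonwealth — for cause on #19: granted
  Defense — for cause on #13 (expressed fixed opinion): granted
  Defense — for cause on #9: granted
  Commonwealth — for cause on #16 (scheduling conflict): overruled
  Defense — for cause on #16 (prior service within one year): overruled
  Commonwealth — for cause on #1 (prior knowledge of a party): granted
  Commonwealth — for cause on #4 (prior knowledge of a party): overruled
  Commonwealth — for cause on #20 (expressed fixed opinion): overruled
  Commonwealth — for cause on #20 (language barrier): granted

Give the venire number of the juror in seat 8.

Removed: #1, #2, #9, #10, #13, #14, #19, #20, #22. (#4, #16 stay — for-cause denied.)
Seating in order: seats 1–8 → #3, #4, #5, #6, #7, #8, #11, #12.
So seat 8 is #12.

12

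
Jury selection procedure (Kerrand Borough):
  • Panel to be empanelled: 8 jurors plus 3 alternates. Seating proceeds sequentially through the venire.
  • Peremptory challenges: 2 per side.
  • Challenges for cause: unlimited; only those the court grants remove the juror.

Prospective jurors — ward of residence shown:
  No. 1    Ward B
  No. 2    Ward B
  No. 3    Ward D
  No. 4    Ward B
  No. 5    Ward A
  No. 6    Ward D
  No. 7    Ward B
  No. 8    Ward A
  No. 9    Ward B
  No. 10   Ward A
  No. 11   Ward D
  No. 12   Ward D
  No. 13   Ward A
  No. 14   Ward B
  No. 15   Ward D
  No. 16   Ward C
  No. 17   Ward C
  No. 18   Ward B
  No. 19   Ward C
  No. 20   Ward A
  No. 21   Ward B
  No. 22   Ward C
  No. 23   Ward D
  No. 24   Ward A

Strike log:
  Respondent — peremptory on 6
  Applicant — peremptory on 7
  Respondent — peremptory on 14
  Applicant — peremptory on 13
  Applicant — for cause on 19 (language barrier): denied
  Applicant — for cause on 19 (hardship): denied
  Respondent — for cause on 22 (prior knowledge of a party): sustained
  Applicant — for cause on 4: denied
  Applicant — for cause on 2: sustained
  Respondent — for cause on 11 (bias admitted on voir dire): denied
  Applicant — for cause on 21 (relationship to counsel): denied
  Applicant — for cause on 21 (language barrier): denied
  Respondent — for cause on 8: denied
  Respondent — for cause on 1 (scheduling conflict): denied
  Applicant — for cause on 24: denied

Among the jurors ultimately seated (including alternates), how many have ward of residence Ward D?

Removed: #2, #6, #7, #13, #14, #22.
Seated (11 incl. alternates): #1, #3, #4, #5, #8, #9, #10, #11, #12, #15, #16.
Of those, in Ward D: #3, #11, #12, #15 → 4.

4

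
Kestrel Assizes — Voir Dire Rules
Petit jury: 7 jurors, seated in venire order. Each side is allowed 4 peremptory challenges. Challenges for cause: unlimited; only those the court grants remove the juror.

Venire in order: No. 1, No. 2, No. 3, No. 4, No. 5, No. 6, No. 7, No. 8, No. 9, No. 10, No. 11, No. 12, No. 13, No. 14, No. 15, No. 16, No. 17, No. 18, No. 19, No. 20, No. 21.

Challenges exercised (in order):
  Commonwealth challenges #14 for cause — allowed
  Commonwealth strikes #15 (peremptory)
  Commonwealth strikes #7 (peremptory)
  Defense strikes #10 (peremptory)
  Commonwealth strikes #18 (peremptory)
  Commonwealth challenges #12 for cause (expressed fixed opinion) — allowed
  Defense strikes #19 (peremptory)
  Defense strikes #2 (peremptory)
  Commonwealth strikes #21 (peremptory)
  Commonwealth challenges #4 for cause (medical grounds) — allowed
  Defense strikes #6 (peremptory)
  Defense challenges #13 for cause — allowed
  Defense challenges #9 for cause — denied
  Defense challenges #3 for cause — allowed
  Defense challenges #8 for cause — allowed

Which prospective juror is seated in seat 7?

Removed: #2, #3, #4, #6, #7, #8, #10, #12, #13, #14, #15, #18, #19, #21. (#9 stays — for-cause denied.)
Seating in order: seats 1–7 → #1, #5, #9, #11, #16, #17, #20.
So seat 7 is #20.

20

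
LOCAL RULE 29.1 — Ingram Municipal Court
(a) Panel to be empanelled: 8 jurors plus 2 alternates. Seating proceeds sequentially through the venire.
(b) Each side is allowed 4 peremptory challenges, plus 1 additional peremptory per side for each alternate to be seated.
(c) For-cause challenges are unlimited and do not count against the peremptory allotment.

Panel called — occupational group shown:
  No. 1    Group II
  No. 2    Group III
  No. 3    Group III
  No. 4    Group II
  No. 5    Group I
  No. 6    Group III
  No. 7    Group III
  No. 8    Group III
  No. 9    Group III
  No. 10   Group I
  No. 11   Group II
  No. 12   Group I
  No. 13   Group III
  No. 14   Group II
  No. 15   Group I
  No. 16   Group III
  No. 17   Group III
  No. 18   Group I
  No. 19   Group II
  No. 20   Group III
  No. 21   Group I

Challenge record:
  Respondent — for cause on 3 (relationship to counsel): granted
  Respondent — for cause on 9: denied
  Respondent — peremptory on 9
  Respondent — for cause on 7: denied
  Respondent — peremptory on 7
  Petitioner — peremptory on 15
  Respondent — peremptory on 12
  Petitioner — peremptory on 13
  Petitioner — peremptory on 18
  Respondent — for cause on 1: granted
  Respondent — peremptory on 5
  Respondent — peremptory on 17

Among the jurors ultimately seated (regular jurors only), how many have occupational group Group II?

Removed: #1, #3, #5, #7, #9, #12, #13, #15, #17, #18.
Seated jurors 1–8: #2, #4, #6, #8, #10, #11, #14, #16 (alternates #19, #20 not counted).
Of those, in Group II: #4, #11, #14 → 3.

3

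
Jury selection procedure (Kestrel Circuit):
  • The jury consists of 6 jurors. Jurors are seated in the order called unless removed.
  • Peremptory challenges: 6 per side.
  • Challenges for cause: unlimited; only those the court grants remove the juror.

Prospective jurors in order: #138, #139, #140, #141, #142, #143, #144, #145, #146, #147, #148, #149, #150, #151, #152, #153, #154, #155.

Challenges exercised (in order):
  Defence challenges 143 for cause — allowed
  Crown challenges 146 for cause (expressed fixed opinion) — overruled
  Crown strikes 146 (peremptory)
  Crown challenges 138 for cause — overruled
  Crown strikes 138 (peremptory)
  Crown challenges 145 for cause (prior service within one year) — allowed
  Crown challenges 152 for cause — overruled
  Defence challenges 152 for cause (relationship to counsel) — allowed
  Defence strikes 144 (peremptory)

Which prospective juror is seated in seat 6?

Removed: #138, #143, #144, #145, #146, #152.
Seating in order: seats 1–6 → #139, #140, #141, #142, #147, #148.
So seat 6 is #148.

148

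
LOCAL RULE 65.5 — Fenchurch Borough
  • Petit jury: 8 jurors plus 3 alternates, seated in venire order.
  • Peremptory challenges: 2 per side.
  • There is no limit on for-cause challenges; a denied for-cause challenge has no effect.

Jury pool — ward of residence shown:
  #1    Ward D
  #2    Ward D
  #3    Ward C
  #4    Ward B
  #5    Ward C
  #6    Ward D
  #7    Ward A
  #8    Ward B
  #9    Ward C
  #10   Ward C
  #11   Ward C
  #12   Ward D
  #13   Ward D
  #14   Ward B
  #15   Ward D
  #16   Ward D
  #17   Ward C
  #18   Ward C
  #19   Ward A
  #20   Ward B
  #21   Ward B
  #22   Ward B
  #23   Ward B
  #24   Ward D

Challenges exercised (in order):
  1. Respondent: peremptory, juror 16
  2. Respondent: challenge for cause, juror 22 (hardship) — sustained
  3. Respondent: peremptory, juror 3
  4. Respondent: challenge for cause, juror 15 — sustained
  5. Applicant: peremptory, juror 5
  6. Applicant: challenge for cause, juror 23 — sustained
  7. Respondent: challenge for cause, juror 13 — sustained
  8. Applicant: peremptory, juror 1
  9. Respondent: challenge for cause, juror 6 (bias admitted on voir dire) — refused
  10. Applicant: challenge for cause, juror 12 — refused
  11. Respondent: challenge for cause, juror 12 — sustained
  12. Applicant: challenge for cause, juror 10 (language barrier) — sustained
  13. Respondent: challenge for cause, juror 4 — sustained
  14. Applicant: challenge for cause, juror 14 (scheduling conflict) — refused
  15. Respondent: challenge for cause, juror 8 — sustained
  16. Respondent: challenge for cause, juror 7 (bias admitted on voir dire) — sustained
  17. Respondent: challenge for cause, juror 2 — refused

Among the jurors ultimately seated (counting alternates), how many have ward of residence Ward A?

1

Removed: #1, #3, #4, #5, #7, #8, #10, #12, #13, #15, #16, #22, #23.
Seated (11 incl. alternates): #2, #6, #9, #11, #14, #17, #18, #19, #20, #21, #24.
Of those, in Ward A: #19 → 1.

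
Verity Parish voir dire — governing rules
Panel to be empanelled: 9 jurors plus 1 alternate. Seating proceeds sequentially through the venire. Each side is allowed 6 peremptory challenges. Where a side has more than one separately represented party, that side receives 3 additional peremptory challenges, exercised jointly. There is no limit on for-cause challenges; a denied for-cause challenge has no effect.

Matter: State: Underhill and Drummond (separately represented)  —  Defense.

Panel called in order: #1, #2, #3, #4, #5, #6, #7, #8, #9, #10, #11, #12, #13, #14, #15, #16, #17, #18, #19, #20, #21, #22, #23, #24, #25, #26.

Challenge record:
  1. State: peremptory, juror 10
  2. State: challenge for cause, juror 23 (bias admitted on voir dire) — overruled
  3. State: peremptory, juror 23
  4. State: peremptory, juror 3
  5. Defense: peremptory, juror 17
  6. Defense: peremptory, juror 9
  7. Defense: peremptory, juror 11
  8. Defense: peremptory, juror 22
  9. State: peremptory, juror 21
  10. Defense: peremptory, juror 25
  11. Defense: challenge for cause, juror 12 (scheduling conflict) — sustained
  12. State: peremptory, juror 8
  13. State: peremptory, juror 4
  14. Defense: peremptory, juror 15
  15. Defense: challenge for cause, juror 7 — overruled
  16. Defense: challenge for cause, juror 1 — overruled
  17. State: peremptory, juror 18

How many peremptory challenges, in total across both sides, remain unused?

2

State allotment: 6 base + 3 multi-party = 9. Defense allotment: 6.
State peremptories used: #10, #23, #3, #21, #8, #4, #18 — 7 (the for-cause on #23 doesn't count).
Defense peremptories used: #17, #9, #11, #22, #25, #15 — 6 (for-cause on #12, #7, #1 don't count).
Remaining: (9 − 7) + (6 − 6) = 2.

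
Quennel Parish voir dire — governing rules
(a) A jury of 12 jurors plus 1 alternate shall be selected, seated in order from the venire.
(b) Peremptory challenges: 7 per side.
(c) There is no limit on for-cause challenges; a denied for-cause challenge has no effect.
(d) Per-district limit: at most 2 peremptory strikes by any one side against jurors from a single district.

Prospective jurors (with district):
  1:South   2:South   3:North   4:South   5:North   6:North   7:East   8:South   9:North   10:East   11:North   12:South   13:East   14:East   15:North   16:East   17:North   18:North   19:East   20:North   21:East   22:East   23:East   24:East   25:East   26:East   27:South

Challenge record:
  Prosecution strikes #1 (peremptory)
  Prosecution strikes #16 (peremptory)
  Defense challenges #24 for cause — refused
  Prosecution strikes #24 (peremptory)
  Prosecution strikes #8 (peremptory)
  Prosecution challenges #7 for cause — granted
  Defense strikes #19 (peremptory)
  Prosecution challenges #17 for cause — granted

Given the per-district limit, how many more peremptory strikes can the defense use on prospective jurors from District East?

Defense peremptories so far: #19 — 1 of 7 used, 6 left overall.
Against District East: #19 — 1 used; per-district cap 2 leaves 1.
Binding limit: min(6, 1) = 1.

1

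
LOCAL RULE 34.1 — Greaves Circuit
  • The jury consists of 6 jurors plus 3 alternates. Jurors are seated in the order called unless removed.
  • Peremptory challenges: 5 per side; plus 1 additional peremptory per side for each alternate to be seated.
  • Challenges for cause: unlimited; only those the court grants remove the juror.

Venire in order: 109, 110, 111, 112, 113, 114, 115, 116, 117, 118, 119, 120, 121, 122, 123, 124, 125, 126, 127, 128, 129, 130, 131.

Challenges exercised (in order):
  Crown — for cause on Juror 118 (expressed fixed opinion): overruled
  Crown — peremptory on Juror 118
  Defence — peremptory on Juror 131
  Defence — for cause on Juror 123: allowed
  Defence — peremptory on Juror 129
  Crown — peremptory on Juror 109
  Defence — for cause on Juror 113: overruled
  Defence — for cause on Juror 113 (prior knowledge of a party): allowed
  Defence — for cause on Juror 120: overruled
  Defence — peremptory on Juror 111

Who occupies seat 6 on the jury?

117

Removed: #109, #111, #113, #118, #123, #129, #131. (#120 stays — for-cause denied.)
Seating in order: seats 1–6 → #110, #112, #114, #115, #116, #117; alternates → #119, #120, #121.
So seat 6 is #117.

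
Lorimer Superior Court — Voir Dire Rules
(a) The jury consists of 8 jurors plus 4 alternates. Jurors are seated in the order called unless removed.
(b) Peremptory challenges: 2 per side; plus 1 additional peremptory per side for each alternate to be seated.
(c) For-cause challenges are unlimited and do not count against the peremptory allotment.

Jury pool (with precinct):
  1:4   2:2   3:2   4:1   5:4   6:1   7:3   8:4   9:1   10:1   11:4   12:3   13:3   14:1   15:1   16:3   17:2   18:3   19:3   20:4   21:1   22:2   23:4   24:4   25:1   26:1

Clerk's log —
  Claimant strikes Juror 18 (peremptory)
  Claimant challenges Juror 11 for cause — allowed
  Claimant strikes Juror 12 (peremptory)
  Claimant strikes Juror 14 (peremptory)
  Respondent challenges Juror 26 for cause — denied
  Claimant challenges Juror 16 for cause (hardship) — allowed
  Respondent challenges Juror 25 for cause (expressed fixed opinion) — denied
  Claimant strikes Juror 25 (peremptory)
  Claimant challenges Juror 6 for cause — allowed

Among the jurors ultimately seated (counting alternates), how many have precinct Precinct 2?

3

Removed: #6, #11, #12, #14, #16, #18, #25.
Seated (12 incl. alternates): #1, #2, #3, #4, #5, #7, #8, #9, #10, #13, #15, #17.
Of those, in Precinct 2: #2, #3, #17 → 3.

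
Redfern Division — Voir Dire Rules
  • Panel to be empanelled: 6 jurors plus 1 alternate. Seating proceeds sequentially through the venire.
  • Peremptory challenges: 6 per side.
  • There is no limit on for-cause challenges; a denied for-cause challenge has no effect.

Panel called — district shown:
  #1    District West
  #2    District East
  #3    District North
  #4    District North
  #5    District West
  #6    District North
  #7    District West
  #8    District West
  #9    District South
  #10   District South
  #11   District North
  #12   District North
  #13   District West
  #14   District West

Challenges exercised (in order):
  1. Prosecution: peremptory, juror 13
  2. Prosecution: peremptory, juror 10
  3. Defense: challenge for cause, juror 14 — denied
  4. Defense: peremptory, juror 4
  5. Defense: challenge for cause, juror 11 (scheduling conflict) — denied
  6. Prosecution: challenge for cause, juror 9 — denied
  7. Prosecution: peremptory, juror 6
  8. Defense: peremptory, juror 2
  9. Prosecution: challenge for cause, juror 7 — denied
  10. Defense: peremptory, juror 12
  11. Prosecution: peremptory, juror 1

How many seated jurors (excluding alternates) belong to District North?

2

Removed: #1, #2, #4, #6, #10, #12, #13.
Seated jurors 1–6: #3, #5, #7, #8, #9, #11 (alternates #14 not counted).
Of those, in District North: #3, #11 → 2.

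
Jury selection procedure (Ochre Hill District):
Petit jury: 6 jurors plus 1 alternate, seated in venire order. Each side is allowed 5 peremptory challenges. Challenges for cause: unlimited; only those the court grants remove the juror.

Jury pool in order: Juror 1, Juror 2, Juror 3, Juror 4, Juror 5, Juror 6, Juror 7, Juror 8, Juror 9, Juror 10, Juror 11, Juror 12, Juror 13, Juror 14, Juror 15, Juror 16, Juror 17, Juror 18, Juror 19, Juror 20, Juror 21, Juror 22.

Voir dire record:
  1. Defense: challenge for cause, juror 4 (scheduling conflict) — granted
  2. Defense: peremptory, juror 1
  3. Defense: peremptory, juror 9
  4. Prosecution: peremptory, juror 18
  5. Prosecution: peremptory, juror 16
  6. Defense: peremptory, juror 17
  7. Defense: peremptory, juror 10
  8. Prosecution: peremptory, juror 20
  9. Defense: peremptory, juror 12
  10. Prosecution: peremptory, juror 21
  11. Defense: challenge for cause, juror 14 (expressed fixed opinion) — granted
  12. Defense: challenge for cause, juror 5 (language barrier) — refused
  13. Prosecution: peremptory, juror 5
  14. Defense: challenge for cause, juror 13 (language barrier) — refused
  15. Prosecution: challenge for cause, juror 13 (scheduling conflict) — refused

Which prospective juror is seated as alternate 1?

Removed: #1, #4, #5, #9, #10, #12, #14, #16, #17, #18, #20, #21. (#13 stays — for-cause denied.)
Filling seats in venire order through position 7: #2, #3, #6, #7, #8, #11, #13.
So alternate 1 is #13.

13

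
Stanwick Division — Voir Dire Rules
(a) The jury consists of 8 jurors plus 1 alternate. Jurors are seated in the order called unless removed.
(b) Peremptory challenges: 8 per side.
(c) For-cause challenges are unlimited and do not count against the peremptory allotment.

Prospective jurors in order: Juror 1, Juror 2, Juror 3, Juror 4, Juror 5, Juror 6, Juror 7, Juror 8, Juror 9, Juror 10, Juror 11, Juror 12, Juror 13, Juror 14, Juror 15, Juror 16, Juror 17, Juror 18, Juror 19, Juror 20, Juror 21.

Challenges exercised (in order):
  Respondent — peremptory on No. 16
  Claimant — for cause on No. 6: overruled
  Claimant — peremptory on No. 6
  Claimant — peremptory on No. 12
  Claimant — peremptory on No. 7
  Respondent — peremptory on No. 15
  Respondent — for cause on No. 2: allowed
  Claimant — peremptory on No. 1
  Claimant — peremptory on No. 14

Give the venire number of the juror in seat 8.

Removed: #1, #2, #6, #7, #12, #14, #15, #16.
Seating in order: seats 1–8 → #3, #4, #5, #8, #9, #10, #11, #13; alternates → #17.
So seat 8 is #13.

13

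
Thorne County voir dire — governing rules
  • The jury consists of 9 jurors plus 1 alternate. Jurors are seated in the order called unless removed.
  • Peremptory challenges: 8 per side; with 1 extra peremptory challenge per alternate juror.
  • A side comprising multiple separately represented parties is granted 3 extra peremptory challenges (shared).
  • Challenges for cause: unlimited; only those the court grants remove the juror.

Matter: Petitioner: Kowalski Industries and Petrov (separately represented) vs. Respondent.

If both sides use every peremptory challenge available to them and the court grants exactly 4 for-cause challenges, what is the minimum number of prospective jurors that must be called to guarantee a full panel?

Seats to fill: 9 + 1 alternates = 10.
Peremptories — Petitioner: 8 + 1×1 + 3 = 12; Respondent: 8 + 1×1 = 9; total 21.
For-cause removals: 4.
Minimum venire: 10 + 21 + 4 = 35.

35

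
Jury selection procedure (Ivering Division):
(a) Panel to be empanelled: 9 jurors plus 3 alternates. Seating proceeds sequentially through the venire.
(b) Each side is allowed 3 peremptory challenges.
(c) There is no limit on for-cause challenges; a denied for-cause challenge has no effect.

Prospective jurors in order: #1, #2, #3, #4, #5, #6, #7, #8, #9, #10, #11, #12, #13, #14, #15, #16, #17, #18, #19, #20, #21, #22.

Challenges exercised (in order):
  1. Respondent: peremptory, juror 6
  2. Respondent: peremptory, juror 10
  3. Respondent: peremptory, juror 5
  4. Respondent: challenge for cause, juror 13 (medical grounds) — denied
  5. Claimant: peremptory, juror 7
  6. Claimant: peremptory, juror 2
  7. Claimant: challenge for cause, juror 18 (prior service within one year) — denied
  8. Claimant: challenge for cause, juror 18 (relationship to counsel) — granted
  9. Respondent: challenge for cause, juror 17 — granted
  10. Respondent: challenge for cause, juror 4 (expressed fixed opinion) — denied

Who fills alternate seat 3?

19

Removed: #2, #5, #6, #7, #10, #17, #18. (#4, #13 stay — for-cause denied.)
Seating in order: seats 1–9 → #1, #3, #4, #8, #9, #11, #12, #13, #14; alternates → #15, #16, #19.
So alternate 3 is #19.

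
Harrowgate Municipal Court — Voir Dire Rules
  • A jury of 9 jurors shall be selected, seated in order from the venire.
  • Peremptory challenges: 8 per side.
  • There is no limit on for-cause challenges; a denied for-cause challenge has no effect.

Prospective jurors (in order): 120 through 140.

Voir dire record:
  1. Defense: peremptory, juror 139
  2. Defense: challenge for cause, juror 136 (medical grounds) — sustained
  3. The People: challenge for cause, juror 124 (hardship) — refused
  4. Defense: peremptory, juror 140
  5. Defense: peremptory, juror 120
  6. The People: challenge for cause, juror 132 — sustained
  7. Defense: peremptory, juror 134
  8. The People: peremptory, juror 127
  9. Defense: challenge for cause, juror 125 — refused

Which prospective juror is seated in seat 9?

Removed: #120, #127, #132, #134, #136, #139, #140. (#124, #125 stay — for-cause denied.)
Seating in order: seats 1–9 → #121, #122, #123, #124, #125, #126, #128, #129, #130.
So seat 9 is #130.

130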